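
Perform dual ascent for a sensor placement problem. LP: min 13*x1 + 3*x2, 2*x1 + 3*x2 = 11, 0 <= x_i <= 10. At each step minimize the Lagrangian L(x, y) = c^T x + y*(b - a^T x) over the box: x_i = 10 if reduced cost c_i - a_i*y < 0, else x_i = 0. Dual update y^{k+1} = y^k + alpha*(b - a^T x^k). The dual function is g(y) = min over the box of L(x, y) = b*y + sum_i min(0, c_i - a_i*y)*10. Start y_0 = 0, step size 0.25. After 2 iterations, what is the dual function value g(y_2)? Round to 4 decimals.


Dual ascent for LP: min 13*x1 + 3*x2, 2*x1 + 3*x2 = 11, 0 <= x_i <= 10
Step 1: y^k = 0.0, reduced costs: (13.0, 3.0)
  x^k = (0.0, 0.0), subgradient = b - a^T x = 11.0
  y^{k+1} = 0.0 + 0.25*11.0 = 2.75
Step 2: y^k = 2.75, reduced costs: (7.5, -5.25)
  x^k = (0.0, 10.0), subgradient = b - a^T x = -19.0
  y^{k+1} = 2.75 + 0.25*-19.0 = -2.0
Dual objective at y_2 = -2.0: reduced costs (17.0, 9.0), box minimizer x = (0.0, 0.0)
g(y_2) = b*y + (c1 - a1*y)*x1 + (c2 - a2*y)*x2 = 11*(-2.0) + 17.0*0.0 + 9.0*0.0 = -22.0 + 0.0 + 0.0 = -22.0


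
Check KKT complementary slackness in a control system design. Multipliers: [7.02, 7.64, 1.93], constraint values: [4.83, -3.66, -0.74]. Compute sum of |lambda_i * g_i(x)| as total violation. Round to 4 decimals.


KKT complementary slackness check:
lambda_1 * g_1 = 7.02 * 4.83 = 33.9066
lambda_2 * g_2 = 7.64 * -3.66 = -27.9624
lambda_3 * g_3 = 1.93 * -0.74 = -1.4282
Total violation = 33.9066 + 27.9624 + 1.4282 = 63.2972


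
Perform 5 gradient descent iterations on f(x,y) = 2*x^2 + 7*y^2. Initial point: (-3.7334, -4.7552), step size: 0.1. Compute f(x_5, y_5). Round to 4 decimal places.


Gradient descent on f(x,y) = 2*x^2 + 7*y^2.
Starting point: (-3.7334, -4.7552), alpha = 0.1
Step 1: grad_x = 2*2*-3.7334 = -14.9336, grad_y = 2*7*-4.7552 = -66.5728
  x_1 = -3.7334 - 0.1*-14.9336 = -2.24
  y_1 = -4.7552 - 0.1*-66.5728 = 1.9021
Step 2: grad_x = 2*2*-2.24 = -8.9602, grad_y = 2*7*1.9021 = 26.6291
  x_2 = -2.24 - 0.1*-8.9602 = -1.344
  y_2 = 1.9021 - 0.1*26.6291 = -0.7608
Step 3: grad_x = 2*2*-1.344 = -5.3761, grad_y = 2*7*-0.7608 = -10.6516
  x_3 = -1.344 - 0.1*-5.3761 = -0.8064
  y_3 = -0.7608 - 0.1*-10.6516 = 0.3043
Step 4: grad_x = 2*2*-0.8064 = -3.2257, grad_y = 2*7*0.3043 = 4.2607
  x_4 = -0.8064 - 0.1*-3.2257 = -0.4838
  y_4 = 0.3043 - 0.1*4.2607 = -0.1217
Step 5: grad_x = 2*2*-0.4838 = -1.9354, grad_y = 2*7*-0.1217 = -1.7043
  x_5 = -0.4838 - 0.1*-1.9354 = -0.2903
  y_5 = -0.1217 - 0.1*-1.7043 = 0.0487
f(-0.2903, 0.0487) = 2*(-0.2903)^2 + 7*0.0487^2 = 0.1852


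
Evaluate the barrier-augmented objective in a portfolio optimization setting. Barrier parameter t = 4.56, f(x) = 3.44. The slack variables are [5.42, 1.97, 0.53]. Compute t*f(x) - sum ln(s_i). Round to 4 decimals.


Step 1: Compute log-barrier.
ln values: [1.6901, 0.678, -0.6349]
phi = -(1.6901 + 0.678 - 0.6349) = -1.7333
Step 2: Compute augmented objective.
t*f(x) = 4.56*3.44 = 15.6864
Total = 15.6864 - 1.7333 = 13.9531


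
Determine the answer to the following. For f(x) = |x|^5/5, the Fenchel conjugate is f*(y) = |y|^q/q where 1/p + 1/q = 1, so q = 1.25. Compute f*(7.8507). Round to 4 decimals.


The conjugate exponent q satisfies 1/p + 1/q = 1.
p = 5, so q = 5/(5 - 1) = 1.25
|y|^q = 7.8507^1.25 = 13.1412
f*(7.8507) = 13.1412 / 1.25 = 10.513


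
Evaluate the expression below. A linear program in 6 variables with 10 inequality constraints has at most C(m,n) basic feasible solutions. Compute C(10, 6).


Each vertex corresponds to some choice of n active constraints out of m, so the number of vertices is at most C(m, n) = m! / (n!(m-n)!).
m = 10, n = 6
Numerator: 10 * 9 * 8 * 7 * 6 * 5
Denominator: 6! = 720
C(10, 6) = 210


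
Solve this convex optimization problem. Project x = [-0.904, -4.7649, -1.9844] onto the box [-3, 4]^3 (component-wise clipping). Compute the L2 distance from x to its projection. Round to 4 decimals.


Project each component onto [-3, 4].
clip(-0.904) = -0.904, clip(-4.7649) = -3.0, clip(-1.9844) = -1.9844
Projection = [-0.904, -3.0, -1.9844]
Squared diffs: [0.0, 3.1149, 0.0]
Distance = sqrt(3.1149) = 1.7649


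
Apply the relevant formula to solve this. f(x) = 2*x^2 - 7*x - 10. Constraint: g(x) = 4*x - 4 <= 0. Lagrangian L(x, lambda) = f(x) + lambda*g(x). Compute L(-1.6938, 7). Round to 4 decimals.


Step 1: Evaluate f(x).
f(-1.6938) = 2*(-1.6938)^2 - 7*(-1.6938) - 10 = 7.5945
Step 2: Evaluate g(x).
g(-1.6938) = 4*-1.6938 - 4 = -10.7752
Step 3: Compute Lagrangian.
L = 7.5945 + 7*-10.7752 = -67.8319


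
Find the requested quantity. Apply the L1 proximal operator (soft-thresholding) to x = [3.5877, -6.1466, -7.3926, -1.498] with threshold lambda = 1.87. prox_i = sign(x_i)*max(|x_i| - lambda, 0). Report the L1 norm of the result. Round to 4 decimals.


Soft-thresholding with lambda = 1.87:
prox(3.5877) = sign(3.5877)*max(|3.5877| - 1.87, 0) = 1.7177
prox(-6.1466) = sign(-6.1466)*max(|-6.1466| - 1.87, 0) = -4.2766
prox(-7.3926) = sign(-7.3926)*max(|-7.3926| - 1.87, 0) = -5.5226
prox(-1.498) = sign(-1.498)*max(|-1.498| - 1.87, 0) = 0.0
prox(x) = [1.7177, -4.2766, -5.5226, 0.0]
||prox(x)||_1 = 1.7177 + 4.2766 + 5.5226 + 0.0 = 11.5169


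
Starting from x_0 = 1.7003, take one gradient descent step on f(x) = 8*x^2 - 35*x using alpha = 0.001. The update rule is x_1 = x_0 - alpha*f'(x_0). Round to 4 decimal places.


We compute the gradient at x_0 and apply the update.
f'(x) = 16*x - 35
f'(1.7003) = 16*1.7003 - 35 = -7.7952
x_1 = 1.7003 - 0.001*-7.7952 = 1.7081


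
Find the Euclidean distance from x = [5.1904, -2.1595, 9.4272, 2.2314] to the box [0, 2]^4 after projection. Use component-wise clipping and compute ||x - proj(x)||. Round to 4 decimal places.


Project each component onto [0, 2].
clip(5.1904) = 2.0, clip(-2.1595) = 0.0, clip(9.4272) = 2.0, clip(2.2314) = 2.0
Projection = [2.0, 0.0, 2.0, 2.0]
Squared diffs: [10.1787, 4.6634, 55.1633, 0.0535]
Distance = sqrt(70.0589) = 8.3701


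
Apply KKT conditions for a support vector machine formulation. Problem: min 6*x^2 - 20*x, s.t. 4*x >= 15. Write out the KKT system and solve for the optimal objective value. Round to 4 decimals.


Step 1: Try lambda = 0 (constraint inactive).
x_unc = 20/(2*6) = 1.6667
Check: 4*1.6667 = 6.6668 < 15 -- violated!
Step 2: Constraint must be active: 4*x = 15
x* = 15/4 = 3.75
lambda = (2*6*3.75 - 20)/4 = 6.25
Step 3: Compute optimal value.
f(x*) = 6*3.75^2 - 20*3.75 = 9.375


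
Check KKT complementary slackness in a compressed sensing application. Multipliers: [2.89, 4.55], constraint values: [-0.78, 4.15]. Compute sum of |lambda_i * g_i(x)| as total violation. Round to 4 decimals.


KKT complementary slackness check:
lambda_1 * g_1 = 2.89 * -0.78 = -2.2542
lambda_2 * g_2 = 4.55 * 4.15 = 18.8825
Total violation = 2.2542 + 18.8825 = 21.1367


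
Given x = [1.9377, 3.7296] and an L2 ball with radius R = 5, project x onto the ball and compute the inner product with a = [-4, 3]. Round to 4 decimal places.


Step 1: Compute ||x|| (intermediates to 6 decimals).
||x|| = sqrt(1.9377^2 + 3.7296^2) = 4.202927
Step 2: Project.
Since ||x|| <= R, proj = x (no scaling needed).
proj(x) = [1.9377, 3.7296]
Step 3: Dot product.
a^T * proj(x) = -4*1.9377 + 3*3.7296 = 3.438


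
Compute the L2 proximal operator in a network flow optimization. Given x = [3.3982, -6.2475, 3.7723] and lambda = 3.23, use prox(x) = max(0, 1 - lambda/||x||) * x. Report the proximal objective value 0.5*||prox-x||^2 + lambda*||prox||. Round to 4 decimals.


Step 1: Compute ||x||.
||x|| = 8.0504
Step 2: Compute scaling factor.
scale = max(0, 1 - 3.23/8.0504) = 0.5988
Step 3: prox(x) = [2.0348, -3.7409, 2.2588]
||prox(x)|| = 4.8204
Step 4: Proximal objective.
0.5*||prox-x||^2 = 5.2165
lambda*||prox|| = 15.5699
Total = 20.7864


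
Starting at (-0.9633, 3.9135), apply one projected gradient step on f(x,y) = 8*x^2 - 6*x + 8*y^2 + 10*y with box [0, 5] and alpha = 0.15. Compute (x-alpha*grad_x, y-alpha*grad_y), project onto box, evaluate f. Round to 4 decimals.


Step 1: Compute gradient at (-0.9633, 3.9135).
grad_x = 2*8*-0.9633 - 6 = -21.4128
grad_y = 2*8*3.9135 + 10 = 72.616
Step 2: Gradient step.
x_raw = -0.9633 - 0.15*-21.4128 = 2.2486
y_raw = 3.9135 - 0.15*72.616 = -6.9789
Step 3: Project onto [0, 5].
x_proj = clip(2.2486) = 2.2486
y_proj = clip(-6.9789) = 0.0
Step 4: Evaluate f.
f(2.2486, 0.0) = 26.9586


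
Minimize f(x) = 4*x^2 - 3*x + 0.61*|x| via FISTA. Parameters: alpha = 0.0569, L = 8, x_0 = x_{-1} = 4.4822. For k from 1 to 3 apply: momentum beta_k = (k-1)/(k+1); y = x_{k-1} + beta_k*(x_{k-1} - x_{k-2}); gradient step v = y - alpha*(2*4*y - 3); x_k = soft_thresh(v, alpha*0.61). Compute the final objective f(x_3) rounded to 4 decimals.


FISTA on f(x) = 4*x^2 - 3*x + 0.61*|x|
L = 8, alpha = 0.0569
Iteration 1: beta = 0.0, y = 4.4822 + 0.0*(4.4822 - 4.4822) = 4.4822
  grad(y) = 32.8576, v = y - alpha*grad = 2.6126
  prox(v) = soft_thresh(2.6126, 0.0347) = 2.5779
Iteration 2: beta = 0.3333, y = 2.5779 + 0.3333*(2.5779 - 4.4822) = 1.9431
  grad(y) = 12.545, v = y - alpha*grad = 1.2293
  prox(v) = soft_thresh(1.2293, 0.0347) = 1.1946
Iteration 3: beta = 0.5, y = 1.1946 + 0.5*(1.1946 - 2.5779) = 0.503
  grad(y) = 1.0237, v = y - alpha*grad = 0.4447
  prox(v) = soft_thresh(0.4447, 0.0347) = 0.41
f(x_3) = 4*0.41^2 - 3*0.41 + 0.61*|0.41| = -0.3075


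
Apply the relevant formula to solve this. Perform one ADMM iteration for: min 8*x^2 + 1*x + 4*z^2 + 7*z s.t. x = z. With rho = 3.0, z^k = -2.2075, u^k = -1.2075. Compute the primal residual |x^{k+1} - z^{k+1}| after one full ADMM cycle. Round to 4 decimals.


ADMM iteration with rho = 3.0, z^k = -2.2075, u^k = -1.2075
Step 1: x-update.
Minimize 8*x^2 + 1*x + (3.0/2)*(x + 2.2075 - 1.2075)^2
FOC: (2*8 + 3.0)*x = -1 + 3.0*(-2.2075 + 1.2075)
x^{k+1} = -0.2105
Step 2: z-update.
Minimize 4*z^2 + 7*z + (3.0/2)*(-0.2105 - z - 1.2075)^2
FOC: (2*4 + 3.0)*z = -7 + 3.0*(-0.2105 - 1.2075)
z^{k+1} = -1.0231
Step 3: u-update.
u^{k+1} = -1.2075 - 0.2105 + 1.0231 = -0.3949
Step 4: Primal residual = |-0.2105 + 1.0231| = 0.8126


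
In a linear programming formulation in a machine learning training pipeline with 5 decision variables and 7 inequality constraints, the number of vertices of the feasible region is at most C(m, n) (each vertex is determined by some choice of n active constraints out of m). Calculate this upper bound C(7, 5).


Each vertex corresponds to some choice of n active constraints out of m, so the number of vertices is at most C(m, n) = m! / (n!(m-n)!).
m = 7, n = 5
Numerator: 7 * 6 * 5 * 4 * 3
Denominator: 5! = 120
C(7, 5) = 21


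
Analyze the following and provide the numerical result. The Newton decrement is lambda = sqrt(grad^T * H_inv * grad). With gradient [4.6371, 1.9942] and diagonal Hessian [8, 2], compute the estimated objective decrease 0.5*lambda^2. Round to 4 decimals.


Step 1: H is diagonal, so H^(-1) * g = [0.5796, 0.9971].
Step 2: g^T H^(-1) g = sum_i g_i^2 / H_ii
  = (4.6371)^2/8 + (1.9942)^2/2
  = 2.6878 + 1.9884 = 4.6763
Step 3: Objective decrease = 0.5 * g^T H^(-1) g = 2.3381


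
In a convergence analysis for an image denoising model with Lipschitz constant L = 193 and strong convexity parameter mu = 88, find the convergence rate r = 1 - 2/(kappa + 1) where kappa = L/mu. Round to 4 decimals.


Step 1: Compute the condition number.
kappa = L/mu = 193/88 = 2.1932
Step 2: Compute the convergence rate.
r = 1 - 2/(kappa + 1) = 1 - 2*mu/(L + mu) = (L - mu)/(L + mu) = 105/281 = 0.3737


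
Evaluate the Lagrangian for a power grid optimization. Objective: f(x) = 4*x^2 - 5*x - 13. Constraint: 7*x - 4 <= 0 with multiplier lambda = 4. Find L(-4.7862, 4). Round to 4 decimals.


Step 1: Evaluate f(x).
f(-4.7862) = 4*(-4.7862)^2 - 5*(-4.7862) - 13 = 102.5618
Step 2: Evaluate g(x).
g(-4.7862) = 7*-4.7862 - 4 = -37.5034
Step 3: Compute Lagrangian.
L = 102.5618 + 4*-37.5034 = -47.4518


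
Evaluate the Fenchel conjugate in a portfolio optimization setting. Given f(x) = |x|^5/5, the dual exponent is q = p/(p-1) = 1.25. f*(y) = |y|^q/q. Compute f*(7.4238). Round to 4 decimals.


The conjugate exponent q satisfies 1/p + 1/q = 1.
p = 5, so q = 5/(5 - 1) = 1.25
|y|^q = 7.4238^1.25 = 12.2541
f*(7.4238) = 12.2541 / 1.25 = 9.8033


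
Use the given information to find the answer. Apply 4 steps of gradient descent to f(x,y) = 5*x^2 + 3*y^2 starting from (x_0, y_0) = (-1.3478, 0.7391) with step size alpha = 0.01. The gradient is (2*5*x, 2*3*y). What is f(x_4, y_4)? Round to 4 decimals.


Gradient descent on f(x,y) = 5*x^2 + 3*y^2.
Starting point: (-1.3478, 0.7391), alpha = 0.01
Step 1: grad_x = 2*5*-1.3478 = -13.478, grad_y = 2*3*0.7391 = 4.4346
  x_1 = -1.3478 - 0.01*-13.478 = -1.213
  y_1 = 0.7391 - 0.01*4.4346 = 0.6948
Step 2: grad_x = 2*5*-1.213 = -12.1302, grad_y = 2*3*0.6948 = 4.1685
  x_2 = -1.213 - 0.01*-12.1302 = -1.0917
  y_2 = 0.6948 - 0.01*4.1685 = 0.6531
Step 3: grad_x = 2*5*-1.0917 = -10.9172, grad_y = 2*3*0.6531 = 3.9184
  x_3 = -1.0917 - 0.01*-10.9172 = -0.9825
  y_3 = 0.6531 - 0.01*3.9184 = 0.6139
Step 4: grad_x = 2*5*-0.9825 = -9.8255, grad_y = 2*3*0.6139 = 3.6833
  x_4 = -0.9825 - 0.01*-9.8255 = -0.8843
  y_4 = 0.6139 - 0.01*3.6833 = 0.5771
f(-0.8843, 0.5771) = 5*(-0.8843)^2 + 3*0.5771^2 = 4.9088


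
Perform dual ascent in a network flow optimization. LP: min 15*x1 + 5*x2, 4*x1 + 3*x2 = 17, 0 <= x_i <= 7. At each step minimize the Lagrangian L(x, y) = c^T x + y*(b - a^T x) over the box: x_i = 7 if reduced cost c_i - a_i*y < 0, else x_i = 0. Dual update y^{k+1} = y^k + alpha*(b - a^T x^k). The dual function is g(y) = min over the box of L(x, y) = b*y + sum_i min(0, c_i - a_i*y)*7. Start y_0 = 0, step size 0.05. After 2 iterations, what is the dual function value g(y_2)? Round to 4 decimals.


Dual ascent for LP: min 15*x1 + 5*x2, 4*x1 + 3*x2 = 17, 0 <= x_i <= 7
Step 1: y^k = 0.0, reduced costs: (15.0, 5.0)
  x^k = (0.0, 0.0), subgradient = b - a^T x = 17.0
  y^{k+1} = 0.0 + 0.05*17.0 = 0.85
Step 2: y^k = 0.85, reduced costs: (11.6, 2.45)
  x^k = (0.0, 0.0), subgradient = b - a^T x = 17.0
  y^{k+1} = 0.85 + 0.05*17.0 = 1.7
Dual objective at y_2 = 1.7: reduced costs (8.2, -0.1), box minimizer x = (0.0, 7.0)
g(y_2) = b*y + (c1 - a1*y)*x1 + (c2 - a2*y)*x2 = 17*1.7 + 8.2*0.0 + (-0.1)*7.0 = 28.9 + 0.0 - 0.7 = 28.2


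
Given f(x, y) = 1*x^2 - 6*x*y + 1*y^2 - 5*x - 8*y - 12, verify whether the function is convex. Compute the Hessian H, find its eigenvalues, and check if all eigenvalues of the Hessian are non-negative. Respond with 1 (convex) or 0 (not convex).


The Hessian of f(x,y) = 1*x^2 - 6*x*y + 1*y^2 - 5*x - 8*y - 12 is:
H = [[2, -6], [-6, 2]]
Trace = 2 + 2 = 4
Determinant = 2*2 - (-6)^2 = -32
Discriminant = (4)^2 - 4*-32 = 144.0
Eigenvalues: lambda_1 = -4.0, lambda_2 = 8.0
The function is not convex.

0


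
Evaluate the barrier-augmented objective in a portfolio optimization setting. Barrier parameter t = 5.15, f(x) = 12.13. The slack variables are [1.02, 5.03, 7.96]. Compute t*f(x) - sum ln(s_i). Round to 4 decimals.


Step 1: Compute log-barrier.
ln values: [0.0198, 1.6154, 2.0744]
phi = -(0.0198 + 1.6154 + 2.0744) = -3.7097
Step 2: Compute augmented objective.
t*f(x) = 5.15*12.13 = 62.4695
Total = 62.4695 - 3.7097 = 58.7598


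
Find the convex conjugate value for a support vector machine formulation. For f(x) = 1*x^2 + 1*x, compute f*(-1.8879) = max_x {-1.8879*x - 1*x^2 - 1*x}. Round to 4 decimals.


f*(y) = sup_x {y*x - a*x^2 - b*x} = sup_x {(y-b)*x - a*x^2}
FOC: (y - b) - 2a*x = 0 => x* = (y - b)/(2a)
x* = (-1.8879 - 1)/(2*1) = -1.444
f*(-1.8879) = (y-b)^2/(4a) = (-1.8879 - 1)^2/(4*1)
= 8.34/4 = 2.085


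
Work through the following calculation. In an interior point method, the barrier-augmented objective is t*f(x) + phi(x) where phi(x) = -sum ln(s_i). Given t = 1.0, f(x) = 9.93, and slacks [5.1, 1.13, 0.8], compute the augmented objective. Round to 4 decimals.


Step 1: Compute log-barrier.
ln values: [1.6292, 0.1222, -0.2231]
phi = -(1.6292 + 0.1222 - 0.2231) = -1.5283
Step 2: Compute augmented objective.
t*f(x) = 1.0*9.93 = 9.93
Total = 9.93 - 1.5283 = 8.4017


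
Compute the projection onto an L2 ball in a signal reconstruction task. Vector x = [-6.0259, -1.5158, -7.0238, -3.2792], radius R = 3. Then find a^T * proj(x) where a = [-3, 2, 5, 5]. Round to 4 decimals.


Step 1: Compute ||x|| (intermediates to 6 decimals).
||x|| = sqrt((-6.0259)^2 + (-1.5158)^2 + (-7.0238)^2 + (-3.2792)^2) = 9.934588
Step 2: Project.
Since ||x|| > R, scale = R/||x|| = 3/9.934588 = 0.301975, proj(x) = scale * x
proj(x) = [-1.819671, -0.457734, -2.121012, -0.990236]
Step 3: Dot product.
a^T * proj(x) = -3*(-1.819671) + 2*(-0.457734) + 5*(-2.121012) + 5*(-0.990236) = -11.0127


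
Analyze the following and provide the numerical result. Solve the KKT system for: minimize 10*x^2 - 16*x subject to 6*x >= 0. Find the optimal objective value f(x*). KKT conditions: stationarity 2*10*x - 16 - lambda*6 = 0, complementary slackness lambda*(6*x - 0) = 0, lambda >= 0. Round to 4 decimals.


Step 1: Try lambda = 0 (constraint inactive).
Stationarity: 2*10*x - 16 = 0
x* = 16/(2*10) = 0.8
Check constraint: 6*0.8 = 4.8 >= 0 -- satisfied.
Step 2: Compute optimal value.
f(x*) = 10*0.8^2 - 16*0.8 = -6.4


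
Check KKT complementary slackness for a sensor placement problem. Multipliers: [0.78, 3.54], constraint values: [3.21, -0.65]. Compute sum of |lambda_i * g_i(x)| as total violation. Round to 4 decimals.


KKT complementary slackness check:
lambda_1 * g_1 = 0.78 * 3.21 = 2.5038
lambda_2 * g_2 = 3.54 * -0.65 = -2.301
Total violation = 2.5038 + 2.301 = 4.8048


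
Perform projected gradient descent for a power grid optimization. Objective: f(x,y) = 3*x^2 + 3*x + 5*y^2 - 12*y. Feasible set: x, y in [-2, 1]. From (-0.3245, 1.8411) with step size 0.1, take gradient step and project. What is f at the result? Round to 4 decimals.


Step 1: Compute gradient at (-0.3245, 1.8411).
grad_x = 2*3*-0.3245 + 3 = 1.053
grad_y = 2*5*1.8411 - 12 = 6.411
Step 2: Gradient step.
x_raw = -0.3245 - 0.1*1.053 = -0.4298
y_raw = 1.8411 - 0.1*6.411 = 1.2
Step 3: Project onto [-2, 1].
x_proj = clip(-0.4298) = -0.4298
y_proj = clip(1.2) = 1.0
Step 4: Evaluate f.
f(-0.4298, 1.0) = -7.7352


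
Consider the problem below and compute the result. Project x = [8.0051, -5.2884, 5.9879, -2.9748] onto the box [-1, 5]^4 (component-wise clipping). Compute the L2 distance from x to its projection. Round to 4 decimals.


Project each component onto [-1, 5].
clip(8.0051) = 5.0, clip(-5.2884) = -1.0, clip(5.9879) = 5.0, clip(-2.9748) = -1.0
Projection = [5.0, -1.0, 5.0, -1.0]
Squared diffs: [9.0306, 18.3904, 0.9759, 3.8998]
Distance = sqrt(32.2967) = 5.683


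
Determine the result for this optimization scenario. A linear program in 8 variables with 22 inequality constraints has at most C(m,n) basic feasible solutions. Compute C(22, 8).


Each vertex corresponds to some choice of n active constraints out of m, so the number of vertices is at most C(m, n) = m! / (n!(m-n)!).
m = 22, n = 8
Numerator: 22 * 21 * 20 * 19 * 18 * 17 * 16 * 15
Denominator: 8! = 40320
C(22, 8) = 319770


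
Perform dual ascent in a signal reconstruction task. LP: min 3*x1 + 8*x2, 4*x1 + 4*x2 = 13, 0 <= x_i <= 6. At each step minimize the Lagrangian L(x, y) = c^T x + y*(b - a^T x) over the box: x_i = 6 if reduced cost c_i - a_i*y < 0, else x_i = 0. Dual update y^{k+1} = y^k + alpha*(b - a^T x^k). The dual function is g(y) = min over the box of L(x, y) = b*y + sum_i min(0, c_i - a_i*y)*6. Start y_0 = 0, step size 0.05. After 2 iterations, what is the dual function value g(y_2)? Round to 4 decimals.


Dual ascent for LP: min 3*x1 + 8*x2, 4*x1 + 4*x2 = 13, 0 <= x_i <= 6
Step 1: y^k = 0.0, reduced costs: (3.0, 8.0)
  x^k = (0.0, 0.0), subgradient = b - a^T x = 13.0
  y^{k+1} = 0.0 + 0.05*13.0 = 0.65
Step 2: y^k = 0.65, reduced costs: (0.4, 5.4)
  x^k = (0.0, 0.0), subgradient = b - a^T x = 13.0
  y^{k+1} = 0.65 + 0.05*13.0 = 1.3
Dual objective at y_2 = 1.3: reduced costs (-2.2, 2.8), box minimizer x = (6.0, 0.0)
g(y_2) = b*y + (c1 - a1*y)*x1 + (c2 - a2*y)*x2 = 13*1.3 + (-2.2)*6.0 + 2.8*0.0 = 16.9 - 13.2 + 0.0 = 3.7


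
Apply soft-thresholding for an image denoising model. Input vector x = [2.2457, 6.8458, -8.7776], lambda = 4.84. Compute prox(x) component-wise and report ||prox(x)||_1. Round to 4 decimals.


Soft-thresholding with lambda = 4.84:
prox(2.2457) = sign(2.2457)*max(|2.2457| - 4.84, 0) = 0.0
prox(6.8458) = sign(6.8458)*max(|6.8458| - 4.84, 0) = 2.0058
prox(-8.7776) = sign(-8.7776)*max(|-8.7776| - 4.84, 0) = -3.9376
prox(x) = [0.0, 2.0058, -3.9376]
||prox(x)||_1 = 0.0 + 2.0058 + 3.9376 = 5.9434


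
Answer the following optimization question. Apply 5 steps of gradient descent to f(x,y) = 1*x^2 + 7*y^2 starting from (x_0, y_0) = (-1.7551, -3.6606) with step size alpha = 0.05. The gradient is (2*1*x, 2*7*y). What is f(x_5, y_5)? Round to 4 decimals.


Gradient descent on f(x,y) = 1*x^2 + 7*y^2.
Starting point: (-1.7551, -3.6606), alpha = 0.05
Step 1: grad_x = 2*1*-1.7551 = -3.5102, grad_y = 2*7*-3.6606 = -51.2484
  x_1 = -1.7551 - 0.05*-3.5102 = -1.5796
  y_1 = -3.6606 - 0.05*-51.2484 = -1.0982
Step 2: grad_x = 2*1*-1.5796 = -3.1592, grad_y = 2*7*-1.0982 = -15.3745
  x_2 = -1.5796 - 0.05*-3.1592 = -1.4216
  y_2 = -1.0982 - 0.05*-15.3745 = -0.3295
Step 3: grad_x = 2*1*-1.4216 = -2.8433, grad_y = 2*7*-0.3295 = -4.6124
  x_3 = -1.4216 - 0.05*-2.8433 = -1.2795
  y_3 = -0.3295 - 0.05*-4.6124 = -0.0988
Step 4: grad_x = 2*1*-1.2795 = -2.5589, grad_y = 2*7*-0.0988 = -1.3837
  x_4 = -1.2795 - 0.05*-2.5589 = -1.1515
  y_4 = -0.0988 - 0.05*-1.3837 = -0.0297
Step 5: grad_x = 2*1*-1.1515 = -2.303, grad_y = 2*7*-0.0297 = -0.4151
  x_5 = -1.1515 - 0.05*-2.303 = -1.0364
  y_5 = -0.0297 - 0.05*-0.4151 = -0.0089
f(-1.0364, -0.0089) = 1*(-1.0364)^2 + 7*(-0.0089)^2 = 1.0746


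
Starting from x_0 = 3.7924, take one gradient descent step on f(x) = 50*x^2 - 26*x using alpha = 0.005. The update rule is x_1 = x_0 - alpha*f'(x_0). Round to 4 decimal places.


We compute the gradient at x_0 and apply the update.
f'(x) = 100*x - 26
f'(3.7924) = 100*3.7924 - 26 = 353.24
x_1 = 3.7924 - 0.005*353.24 = 2.0262


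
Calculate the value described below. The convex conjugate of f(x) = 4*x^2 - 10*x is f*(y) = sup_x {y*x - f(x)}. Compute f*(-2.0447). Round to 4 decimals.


f*(y) = sup_x {y*x - a*x^2 - b*x} = sup_x {(y-b)*x - a*x^2}
FOC: (y - b) - 2a*x = 0 => x* = (y - b)/(2a)
x* = (-2.0447 + 10)/(2*4) = 0.9944
f*(-2.0447) = (y-b)^2/(4a) = (-2.0447 + 10)^2/(4*4)
= 63.2868/16 = 3.9554


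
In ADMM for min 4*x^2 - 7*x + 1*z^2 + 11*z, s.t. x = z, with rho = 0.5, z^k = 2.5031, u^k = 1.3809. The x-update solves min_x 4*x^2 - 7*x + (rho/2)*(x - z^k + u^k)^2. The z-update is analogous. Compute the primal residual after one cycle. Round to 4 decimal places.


ADMM iteration with rho = 0.5, z^k = 2.5031, u^k = 1.3809
Step 1: x-update.
Minimize 4*x^2 - 7*x + (0.5/2)*(x - 2.5031 + 1.3809)^2
FOC: (2*4 + 0.5)*x = 7 + 0.5*(2.5031 - 1.3809)
x^{k+1} = 0.8895
Step 2: z-update.
Minimize 1*z^2 + 11*z + (0.5/2)*(0.8895 - z + 1.3809)^2
FOC: (2*1 + 0.5)*z = -11 + 0.5*(0.8895 + 1.3809)
z^{k+1} = -3.9459
Step 3: u-update.
u^{k+1} = 1.3809 + 0.8895 + 3.9459 = 6.2164
Step 4: Primal residual = |0.8895 + 3.9459| = 4.8355


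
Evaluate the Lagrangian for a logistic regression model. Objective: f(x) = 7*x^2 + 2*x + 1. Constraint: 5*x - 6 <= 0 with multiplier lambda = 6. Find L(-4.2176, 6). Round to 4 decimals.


Step 1: Evaluate f(x).
f(-4.2176) = 7*(-4.2176)^2 + 2*(-4.2176) + 1 = 117.0818
Step 2: Evaluate g(x).
g(-4.2176) = 5*-4.2176 - 6 = -27.088
Step 3: Compute Lagrangian.
L = 117.0818 + 6*-27.088 = -45.4462


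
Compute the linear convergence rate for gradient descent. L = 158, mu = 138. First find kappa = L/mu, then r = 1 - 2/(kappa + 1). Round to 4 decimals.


Step 1: Compute the condition number.
kappa = L/mu = 158/138 = 1.1449
Step 2: Compute the convergence rate.
r = 1 - 2/(kappa + 1) = 1 - 2*mu/(L + mu) = (L - mu)/(L + mu) = 20/296 = 0.0676


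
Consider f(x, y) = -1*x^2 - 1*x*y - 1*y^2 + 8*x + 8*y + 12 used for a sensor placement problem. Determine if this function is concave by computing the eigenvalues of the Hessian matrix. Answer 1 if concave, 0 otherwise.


The Hessian of f(x,y) = -1*x^2 - 1*x*y - 1*y^2 + 8*x + 8*y + 12 is:
H = [[-2, -1], [-1, -2]]
Trace = -2 - 2 = -4
Determinant = -2*-2 - (-1)^2 = 3
Discriminant = (-4)^2 - 4*3 = 4.0
Eigenvalues: lambda_1 = -3.0, lambda_2 = -1.0
The function is concave.

1


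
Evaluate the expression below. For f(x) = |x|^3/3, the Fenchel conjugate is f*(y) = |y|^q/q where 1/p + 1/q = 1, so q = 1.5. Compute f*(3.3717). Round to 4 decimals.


The conjugate exponent q satisfies 1/p + 1/q = 1.
p = 3, so q = 3/(3 - 1) = 1.5
|y|^q = 3.3717^1.5 = 6.1912
f*(3.3717) = 6.1912 / 1.5 = 4.1275


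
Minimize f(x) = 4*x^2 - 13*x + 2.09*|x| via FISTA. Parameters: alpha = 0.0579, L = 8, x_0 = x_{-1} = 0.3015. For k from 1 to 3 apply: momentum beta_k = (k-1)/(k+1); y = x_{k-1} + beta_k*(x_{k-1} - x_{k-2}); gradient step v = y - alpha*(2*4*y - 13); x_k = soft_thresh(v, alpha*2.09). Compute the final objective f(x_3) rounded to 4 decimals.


FISTA on f(x) = 4*x^2 - 13*x + 2.09*|x|
L = 8, alpha = 0.0579
Iteration 1: beta = 0.0, y = 0.3015 + 0.0*(0.3015 - 0.3015) = 0.3015
  grad(y) = -10.588, v = y - alpha*grad = 0.9145
  prox(v) = soft_thresh(0.9145, 0.121) = 0.7935
Iteration 2: beta = 0.3333, y = 0.7935 + 0.3333*(0.7935 - 0.3015) = 0.9575
  grad(y) = -5.3396, v = y - alpha*grad = 1.2667
  prox(v) = soft_thresh(1.2667, 0.121) = 1.1457
Iteration 3: beta = 0.5, y = 1.1457 + 0.5*(1.1457 - 0.7935) = 1.3218
  grad(y) = -2.4257, v = y - alpha*grad = 1.4622
  prox(v) = soft_thresh(1.4622, 0.121) = 1.3412
f(x_3) = 4*1.3412^2 - 13*1.3412 + 2.09*|1.3412| = -7.4372


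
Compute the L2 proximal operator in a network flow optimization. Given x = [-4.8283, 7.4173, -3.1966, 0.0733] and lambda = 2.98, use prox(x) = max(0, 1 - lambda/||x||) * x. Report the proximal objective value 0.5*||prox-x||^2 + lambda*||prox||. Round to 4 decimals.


Step 1: Compute ||x||.
||x|| = 9.4102
Step 2: Compute scaling factor.
scale = max(0, 1 - 2.98/9.4102) = 0.6833
Step 3: prox(x) = [-3.2993, 5.0684, -2.1843, 0.0501]
||prox(x)|| = 6.4302
Step 4: Proximal objective.
0.5*||prox-x||^2 = 4.4402
lambda*||prox|| = 19.162
Total = 23.6023


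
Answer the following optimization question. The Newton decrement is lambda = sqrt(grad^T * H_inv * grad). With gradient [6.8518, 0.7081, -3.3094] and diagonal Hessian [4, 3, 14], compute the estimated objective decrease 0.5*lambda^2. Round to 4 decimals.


Step 1: H is diagonal, so H^(-1) * g = [1.713, 0.236, -0.2364].
Step 2: g^T H^(-1) g = sum_i g_i^2 / H_ii
  = (6.8518)^2/4 + (0.7081)^2/3 + (-3.3094)^2/14
  = 11.7368 + 0.1671 + 0.7823 = 12.6862
Step 3: Objective decrease = 0.5 * g^T H^(-1) g = 6.3431


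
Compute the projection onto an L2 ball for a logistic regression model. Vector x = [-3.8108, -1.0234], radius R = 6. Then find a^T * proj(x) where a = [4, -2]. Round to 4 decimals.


Step 1: Compute ||x|| (intermediates to 6 decimals).
||x|| = sqrt((-3.8108)^2 + (-1.0234)^2) = 3.945826
Step 2: Project.
Since ||x|| <= R, proj = x (no scaling needed).
proj(x) = [-3.8108, -1.0234]
Step 3: Dot product.
a^T * proj(x) = 4*(-3.8108) - 2*(-1.0234) = -13.1964


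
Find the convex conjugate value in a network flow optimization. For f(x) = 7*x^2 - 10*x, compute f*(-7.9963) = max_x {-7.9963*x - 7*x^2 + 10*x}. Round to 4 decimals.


f*(y) = sup_x {y*x - a*x^2 - b*x} = sup_x {(y-b)*x - a*x^2}
FOC: (y - b) - 2a*x = 0 => x* = (y - b)/(2a)
x* = (-7.9963 + 10)/(2*7) = 0.1431
f*(-7.9963) = (y-b)^2/(4a) = (-7.9963 + 10)^2/(4*7)
= 4.0148/28 = 0.1434


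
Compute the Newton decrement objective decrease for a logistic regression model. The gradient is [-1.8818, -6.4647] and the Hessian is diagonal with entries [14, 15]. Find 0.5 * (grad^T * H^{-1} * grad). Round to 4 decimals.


Step 1: H is diagonal, so H^(-1) * g = [-0.1344, -0.431].
Step 2: g^T H^(-1) g = sum_i g_i^2 / H_ii
  = (-1.8818)^2/14 + (-6.4647)^2/15
  = 0.2529 + 2.7862 = 3.0391
Step 3: Objective decrease = 0.5 * g^T H^(-1) g = 1.5195


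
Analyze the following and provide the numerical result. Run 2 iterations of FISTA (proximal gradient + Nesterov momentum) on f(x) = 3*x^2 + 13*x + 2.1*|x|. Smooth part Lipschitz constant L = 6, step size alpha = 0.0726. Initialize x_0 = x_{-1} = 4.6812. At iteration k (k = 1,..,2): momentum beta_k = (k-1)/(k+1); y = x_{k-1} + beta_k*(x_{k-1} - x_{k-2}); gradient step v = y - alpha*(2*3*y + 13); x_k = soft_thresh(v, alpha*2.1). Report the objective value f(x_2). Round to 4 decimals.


FISTA on f(x) = 3*x^2 + 13*x + 2.1*|x|
L = 6, alpha = 0.0726
Iteration 1: beta = 0.0, y = 4.6812 + 0.0*(4.6812 - 4.6812) = 4.6812
  grad(y) = 41.0872, v = y - alpha*grad = 1.6983
  prox(v) = soft_thresh(1.6983, 0.1525) = 1.5458
Iteration 2: beta = 0.3333, y = 1.5458 + 0.3333*(1.5458 - 4.6812) = 0.5007
  grad(y) = 16.0041, v = y - alpha*grad = -0.6612
  prox(v) = soft_thresh(-0.6612, 0.1525) = -0.5088
f(x_2) = 3*(-0.5088)^2 + 13*(-0.5088) + 2.1*|-0.5088| = -4.7689


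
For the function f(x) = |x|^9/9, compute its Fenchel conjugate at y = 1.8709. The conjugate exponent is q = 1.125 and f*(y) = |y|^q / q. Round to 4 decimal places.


The conjugate exponent q satisfies 1/p + 1/q = 1.
p = 9, so q = 9/(9 - 1) = 1.125
|y|^q = 1.8709^1.125 = 2.0233
f*(1.8709) = 2.0233 / 1.125 = 1.7985


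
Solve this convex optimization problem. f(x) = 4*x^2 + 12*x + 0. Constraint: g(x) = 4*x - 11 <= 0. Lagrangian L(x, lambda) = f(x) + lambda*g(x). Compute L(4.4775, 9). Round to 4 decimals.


Step 1: Evaluate f(x).
f(4.4775) = 4*4.4775^2 + 12*4.4775 + 0 = 133.922
Step 2: Evaluate g(x).
g(4.4775) = 4*4.4775 - 11 = 6.91
Step 3: Compute Lagrangian.
L = 133.922 + 9*6.91 = 196.112


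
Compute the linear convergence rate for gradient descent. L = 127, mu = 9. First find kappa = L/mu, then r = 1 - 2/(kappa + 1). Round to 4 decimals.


Step 1: Compute the condition number.
kappa = L/mu = 127/9 = 14.1111
Step 2: Compute the convergence rate.
r = 1 - 2/(kappa + 1) = 1 - 2*mu/(L + mu) = (L - mu)/(L + mu) = 118/136 = 0.8676


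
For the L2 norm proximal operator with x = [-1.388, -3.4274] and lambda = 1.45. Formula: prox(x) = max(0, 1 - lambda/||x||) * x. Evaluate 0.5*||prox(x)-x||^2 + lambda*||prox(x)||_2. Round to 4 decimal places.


Step 1: Compute ||x||.
||x|| = 3.6978
Step 2: Compute scaling factor.
scale = max(0, 1 - 1.45/3.6978) = 0.6079
Step 3: prox(x) = [-0.8437, -2.0834]
||prox(x)|| = 2.2478
Step 4: Proximal objective.
0.5*||prox-x||^2 = 1.0513
lambda*||prox|| = 3.2593
Total = 4.3105


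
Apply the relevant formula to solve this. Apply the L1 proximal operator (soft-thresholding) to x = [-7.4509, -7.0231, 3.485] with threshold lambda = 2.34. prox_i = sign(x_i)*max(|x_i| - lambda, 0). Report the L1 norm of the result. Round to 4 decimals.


Soft-thresholding with lambda = 2.34:
prox(-7.4509) = sign(-7.4509)*max(|-7.4509| - 2.34, 0) = -5.1109
prox(-7.0231) = sign(-7.0231)*max(|-7.0231| - 2.34, 0) = -4.6831
prox(3.485) = sign(3.485)*max(|3.485| - 2.34, 0) = 1.145
prox(x) = [-5.1109, -4.6831, 1.145]
||prox(x)||_1 = 5.1109 + 4.6831 + 1.145 = 10.939


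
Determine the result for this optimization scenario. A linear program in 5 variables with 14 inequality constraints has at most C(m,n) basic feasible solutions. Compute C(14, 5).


Each vertex corresponds to some choice of n active constraints out of m, so the number of vertices is at most C(m, n) = m! / (n!(m-n)!).
m = 14, n = 5
Numerator: 14 * 13 * 12 * 11 * 10
Denominator: 5! = 120
C(14, 5) = 2002


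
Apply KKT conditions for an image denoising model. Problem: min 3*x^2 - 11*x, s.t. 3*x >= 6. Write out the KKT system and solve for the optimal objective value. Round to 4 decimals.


Step 1: Try lambda = 0 (constraint inactive).
x_unc = 11/(2*3) = 1.8333
Check: 3*1.8333 = 5.4999 < 6 -- violated!
Step 2: Constraint must be active: 3*x = 6
x* = 6/3 = 2.0
lambda = (2*3*2.0 - 11)/3 = 0.3333
Step 3: Compute optimal value.
f(x*) = 3*2.0^2 - 11*2.0 = -10.0


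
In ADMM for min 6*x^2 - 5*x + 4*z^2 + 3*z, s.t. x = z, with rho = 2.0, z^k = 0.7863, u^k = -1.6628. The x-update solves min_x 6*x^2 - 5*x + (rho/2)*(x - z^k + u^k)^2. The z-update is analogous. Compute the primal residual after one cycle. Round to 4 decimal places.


ADMM iteration with rho = 2.0, z^k = 0.7863, u^k = -1.6628
Step 1: x-update.
Minimize 6*x^2 - 5*x + (2.0/2)*(x - 0.7863 - 1.6628)^2
FOC: (2*6 + 2.0)*x = 5 + 2.0*(0.7863 + 1.6628)
x^{k+1} = 0.707
Step 2: z-update.
Minimize 4*z^2 + 3*z + (2.0/2)*(0.707 - z - 1.6628)^2
FOC: (2*4 + 2.0)*z = -3 + 2.0*(0.707 - 1.6628)
z^{k+1} = -0.4912
Step 3: u-update.
u^{k+1} = -1.6628 + 0.707 + 0.4912 = -0.4646
Step 4: Primal residual = |0.707 + 0.4912| = 1.1982


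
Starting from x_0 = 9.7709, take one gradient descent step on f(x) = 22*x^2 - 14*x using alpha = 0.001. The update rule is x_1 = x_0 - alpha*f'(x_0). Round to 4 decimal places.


We compute the gradient at x_0 and apply the update.
f'(x) = 44*x - 14
f'(9.7709) = 44*9.7709 - 14 = 415.9196
x_1 = 9.7709 - 0.001*415.9196 = 9.355


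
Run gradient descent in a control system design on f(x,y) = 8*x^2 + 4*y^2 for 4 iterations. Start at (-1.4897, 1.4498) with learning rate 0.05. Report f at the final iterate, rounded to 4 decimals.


Gradient descent on f(x,y) = 8*x^2 + 4*y^2.
Starting point: (-1.4897, 1.4498), alpha = 0.05
Step 1: grad_x = 2*8*-1.4897 = -23.8352, grad_y = 2*4*1.4498 = 11.5984
  x_1 = -1.4897 - 0.05*-23.8352 = -0.2979
  y_1 = 1.4498 - 0.05*11.5984 = 0.8699
Step 2: grad_x = 2*8*-0.2979 = -4.767, grad_y = 2*4*0.8699 = 6.959
  x_2 = -0.2979 - 0.05*-4.767 = -0.0596
  y_2 = 0.8699 - 0.05*6.959 = 0.5219
Step 3: grad_x = 2*8*-0.0596 = -0.9534, grad_y = 2*4*0.5219 = 4.1754
  x_3 = -0.0596 - 0.05*-0.9534 = -0.0119
  y_3 = 0.5219 - 0.05*4.1754 = 0.3132
Step 4: grad_x = 2*8*-0.0119 = -0.1907, grad_y = 2*4*0.3132 = 2.5053
  x_4 = -0.0119 - 0.05*-0.1907 = -0.0024
  y_4 = 0.3132 - 0.05*2.5053 = 0.1879
f(-0.0024, 0.1879) = 8*(-0.0024)^2 + 4*0.1879^2 = 0.1413


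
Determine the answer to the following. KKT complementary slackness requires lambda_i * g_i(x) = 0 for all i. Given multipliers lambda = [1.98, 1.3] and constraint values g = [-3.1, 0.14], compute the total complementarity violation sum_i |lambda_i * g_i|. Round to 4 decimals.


KKT complementary slackness check:
lambda_1 * g_1 = 1.98 * -3.1 = -6.138
lambda_2 * g_2 = 1.3 * 0.14 = 0.182
Total violation = 6.138 + 0.182 = 6.32


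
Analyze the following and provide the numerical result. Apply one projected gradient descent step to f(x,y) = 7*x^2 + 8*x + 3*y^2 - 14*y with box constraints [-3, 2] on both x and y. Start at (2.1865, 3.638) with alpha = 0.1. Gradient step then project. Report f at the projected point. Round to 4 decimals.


Step 1: Compute gradient at (2.1865, 3.638).
grad_x = 2*7*2.1865 + 8 = 38.611
grad_y = 2*3*3.638 - 14 = 7.828
Step 2: Gradient step.
x_raw = 2.1865 - 0.1*38.611 = -1.6746
y_raw = 3.638 - 0.1*7.828 = 2.8552
Step 3: Project onto [-3, 2].
x_proj = clip(-1.6746) = -1.6746
y_proj = clip(2.8552) = 2.0
Step 4: Evaluate f.
f(-1.6746, 2.0) = -9.7668


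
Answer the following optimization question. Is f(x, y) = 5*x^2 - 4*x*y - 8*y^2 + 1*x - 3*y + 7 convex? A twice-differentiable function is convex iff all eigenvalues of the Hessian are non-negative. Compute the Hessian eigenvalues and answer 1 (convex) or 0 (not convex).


The Hessian of f(x,y) = 5*x^2 - 4*x*y - 8*y^2 + 1*x - 3*y + 7 is:
H = [[10, -4], [-4, -16]]
Trace = 10 - 16 = -6
Determinant = 10*-16 - (-4)^2 = -176
Discriminant = (-6)^2 - 4*-176 = 740.0
Eigenvalues: lambda_1 = -16.6015, lambda_2 = 10.6015
The function is not convex.

0


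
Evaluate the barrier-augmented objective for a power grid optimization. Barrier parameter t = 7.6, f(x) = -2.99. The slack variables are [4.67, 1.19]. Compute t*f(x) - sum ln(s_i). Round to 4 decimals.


Step 1: Compute log-barrier.
ln values: [1.5412, 0.174]
phi = -(1.5412 + 0.174) = -1.7151
Step 2: Compute augmented objective.
t*f(x) = 7.6*-2.99 = -22.724
Total = -22.724 - 1.7151 = -24.4391


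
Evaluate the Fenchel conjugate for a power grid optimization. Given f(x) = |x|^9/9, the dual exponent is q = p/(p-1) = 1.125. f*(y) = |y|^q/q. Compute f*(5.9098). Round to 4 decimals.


The conjugate exponent q satisfies 1/p + 1/q = 1.
p = 9, so q = 9/(9 - 1) = 1.125
|y|^q = 5.9098^1.125 = 7.3794
f*(5.9098) = 7.3794 / 1.125 = 6.5594


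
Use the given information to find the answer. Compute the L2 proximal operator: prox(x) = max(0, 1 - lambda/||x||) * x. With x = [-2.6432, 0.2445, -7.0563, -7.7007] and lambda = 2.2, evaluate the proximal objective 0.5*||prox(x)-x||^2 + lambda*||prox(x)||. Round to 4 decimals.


Step 1: Compute ||x||.
||x|| = 10.7768
Step 2: Compute scaling factor.
scale = max(0, 1 - 2.2/10.7768) = 0.7959
Step 3: prox(x) = [-2.1036, 0.1946, -5.6158, -6.1287]
||prox(x)|| = 8.5768
Step 4: Proximal objective.
0.5*||prox-x||^2 = 2.42
lambda*||prox|| = 18.869
Total = 21.2889


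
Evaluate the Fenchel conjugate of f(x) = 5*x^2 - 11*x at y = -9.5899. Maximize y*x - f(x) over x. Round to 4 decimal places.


f*(y) = sup_x {y*x - a*x^2 - b*x} = sup_x {(y-b)*x - a*x^2}
FOC: (y - b) - 2a*x = 0 => x* = (y - b)/(2a)
x* = (-9.5899 + 11)/(2*5) = 0.141
f*(-9.5899) = (y-b)^2/(4a) = (-9.5899 + 11)^2/(4*5)
= 1.9884/20 = 0.0994


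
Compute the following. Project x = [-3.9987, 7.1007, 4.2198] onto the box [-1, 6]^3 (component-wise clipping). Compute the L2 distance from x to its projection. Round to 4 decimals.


Project each component onto [-1, 6].
clip(-3.9987) = -1.0, clip(7.1007) = 6.0, clip(4.2198) = 4.2198
Projection = [-1.0, 6.0, 4.2198]
Squared diffs: [8.9922, 1.2115, 0.0]
Distance = sqrt(10.2037) = 3.1943


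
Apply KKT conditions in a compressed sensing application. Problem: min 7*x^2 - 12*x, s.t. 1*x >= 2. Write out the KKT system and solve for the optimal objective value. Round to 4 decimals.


Step 1: Try lambda = 0 (constraint inactive).
x_unc = 12/(2*7) = 0.8571
Check: 1*0.8571 = 0.8571 < 2 -- violated!
Step 2: Constraint must be active: 1*x = 2
x* = 2/1 = 2.0
lambda = (2*7*2.0 - 12)/1 = 16.0
Step 3: Compute optimal value.
f(x*) = 7*2.0^2 - 12*2.0 = 4.0


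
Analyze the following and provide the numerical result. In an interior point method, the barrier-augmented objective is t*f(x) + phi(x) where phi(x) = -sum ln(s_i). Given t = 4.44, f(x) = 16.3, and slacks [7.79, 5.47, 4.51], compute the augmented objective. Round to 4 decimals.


Step 1: Compute log-barrier.
ln values: [2.0528, 1.6993, 1.5063]
phi = -(2.0528 + 1.6993 + 1.5063) = -5.2584
Step 2: Compute augmented objective.
t*f(x) = 4.44*16.3 = 72.372
Total = 72.372 - 5.2584 = 67.1136


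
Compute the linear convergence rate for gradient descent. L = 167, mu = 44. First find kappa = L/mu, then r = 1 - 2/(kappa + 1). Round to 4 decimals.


Step 1: Compute the condition number.
kappa = L/mu = 167/44 = 3.7955
Step 2: Compute the convergence rate.
r = 1 - 2/(kappa + 1) = 1 - 2*mu/(L + mu) = (L - mu)/(L + mu) = 123/211 = 0.5829


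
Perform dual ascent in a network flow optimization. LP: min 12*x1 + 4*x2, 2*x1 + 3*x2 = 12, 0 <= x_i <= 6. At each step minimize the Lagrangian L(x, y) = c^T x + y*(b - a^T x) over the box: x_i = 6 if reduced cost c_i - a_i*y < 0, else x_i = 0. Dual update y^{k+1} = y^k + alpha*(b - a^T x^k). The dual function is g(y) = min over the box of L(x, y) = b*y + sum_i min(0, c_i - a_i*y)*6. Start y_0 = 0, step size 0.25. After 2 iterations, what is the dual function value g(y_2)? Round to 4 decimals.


Dual ascent for LP: min 12*x1 + 4*x2, 2*x1 + 3*x2 = 12, 0 <= x_i <= 6
Step 1: y^k = 0.0, reduced costs: (12.0, 4.0)
  x^k = (0.0, 0.0), subgradient = b - a^T x = 12.0
  y^{k+1} = 0.0 + 0.25*12.0 = 3.0
Step 2: y^k = 3.0, reduced costs: (6.0, -5.0)
  x^k = (0.0, 6.0), subgradient = b - a^T x = -6.0
  y^{k+1} = 3.0 + 0.25*-6.0 = 1.5
Dual objective at y_2 = 1.5: reduced costs (9.0, -0.5), box minimizer x = (0.0, 6.0)
g(y_2) = b*y + (c1 - a1*y)*x1 + (c2 - a2*y)*x2 = 12*1.5 + 9.0*0.0 + (-0.5)*6.0 = 18.0 + 0.0 - 3.0 = 15.0


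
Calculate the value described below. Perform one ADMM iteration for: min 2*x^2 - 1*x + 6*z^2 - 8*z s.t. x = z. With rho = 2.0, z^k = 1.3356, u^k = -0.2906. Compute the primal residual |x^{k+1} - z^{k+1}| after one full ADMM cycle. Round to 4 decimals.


ADMM iteration with rho = 2.0, z^k = 1.3356, u^k = -0.2906
Step 1: x-update.
Minimize 2*x^2 - 1*x + (2.0/2)*(x - 1.3356 - 0.2906)^2
FOC: (2*2 + 2.0)*x = 1 + 2.0*(1.3356 + 0.2906)
x^{k+1} = 0.7087
Step 2: z-update.
Minimize 6*z^2 - 8*z + (2.0/2)*(0.7087 - z - 0.2906)^2
FOC: (2*6 + 2.0)*z = 8 + 2.0*(0.7087 - 0.2906)
z^{k+1} = 0.6312
Step 3: u-update.
u^{k+1} = -0.2906 + 0.7087 - 0.6312 = -0.213
Step 4: Primal residual = |0.7087 - 0.6312| = 0.0776
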